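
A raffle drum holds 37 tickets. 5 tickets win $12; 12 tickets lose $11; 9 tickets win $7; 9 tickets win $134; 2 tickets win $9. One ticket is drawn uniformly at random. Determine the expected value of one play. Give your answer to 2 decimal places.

$32.84

E[payout] = (5/37)·12 + (12/37)·(-11) + (9/37)·7 + (9/37)·134 + (2/37)·9 = 1215/37
≈ $32.84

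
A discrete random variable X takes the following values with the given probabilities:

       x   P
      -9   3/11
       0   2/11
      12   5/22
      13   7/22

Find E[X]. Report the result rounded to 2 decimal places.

4.41

E[X] = (3/11)·(-9) + (2/11)·0 + (5/22)·12 + (7/22)·13
     = 97/22 ≈ 4.41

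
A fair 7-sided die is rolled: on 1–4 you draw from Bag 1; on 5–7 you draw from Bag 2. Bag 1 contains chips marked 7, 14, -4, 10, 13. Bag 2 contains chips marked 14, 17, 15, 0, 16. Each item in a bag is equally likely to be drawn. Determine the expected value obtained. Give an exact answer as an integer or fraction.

E[X | Bag 1] = (7 + 14 − 4 + 10 + 13)/5 = 8
E[X | Bag 2] = (14 + 17 + 15 + 0 + 16)/5 = 62/5
E[X] = (4/7)·8 + (3/7)·62/5 = 346/35

346/35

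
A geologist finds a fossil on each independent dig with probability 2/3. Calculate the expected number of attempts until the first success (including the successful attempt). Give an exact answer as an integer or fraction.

3/2

For a geometric distribution, E[trials] = 1/p = 1/(2/3) = 3/2.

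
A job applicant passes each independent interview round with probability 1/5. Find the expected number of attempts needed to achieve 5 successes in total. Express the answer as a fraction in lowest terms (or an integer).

By linearity (sum of 5 independent geometric waits), E[trials] = 5/p = 5/(1/5) = 25.

25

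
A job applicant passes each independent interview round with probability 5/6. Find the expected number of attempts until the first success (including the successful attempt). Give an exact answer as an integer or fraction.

6/5

For a geometric distribution, E[trials] = 1/p = 1/(5/6) = 6/5.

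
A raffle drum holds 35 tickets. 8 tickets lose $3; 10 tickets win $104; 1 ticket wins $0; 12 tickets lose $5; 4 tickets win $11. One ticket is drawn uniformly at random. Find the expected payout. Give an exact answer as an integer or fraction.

200/7 dollars

E[payout] = (8/35)·(-3) + (10/35)·104 + (1/35)·0 + (12/35)·(-5) + (4/35)·11 = 200/7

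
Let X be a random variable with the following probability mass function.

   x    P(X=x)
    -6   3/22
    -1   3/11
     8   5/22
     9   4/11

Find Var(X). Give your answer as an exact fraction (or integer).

365/11

E[X] = (3/22)·(-6) + (3/11)·(-1) + (5/22)·8 + (4/11)·9 = 4
E[X²] = (3/22)·36 + (3/11)·1 + (5/22)·64 + (4/11)·81 = 541/11
Var(X) = 541/11 − (4)² = 365/11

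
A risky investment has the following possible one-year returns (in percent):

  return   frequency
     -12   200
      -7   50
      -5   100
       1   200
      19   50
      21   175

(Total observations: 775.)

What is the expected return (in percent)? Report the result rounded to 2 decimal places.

2.03

Total = 775, so P(return=-12) = 200/775, etc.
E[X] = (8/31)·(-12) + (2/31)·(-7) + (4/31)·(-5) + (8/31)·1 + (2/31)·19 + (7/31)·21
     = 63/31 ≈ 2.03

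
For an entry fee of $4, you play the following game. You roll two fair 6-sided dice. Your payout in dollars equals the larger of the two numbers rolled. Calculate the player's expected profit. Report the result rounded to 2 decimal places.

$0.47

Distribution of the larger of the two numbers rolled: 1 w.p. 1/36, 2 w.p. 1/12, 3 w.p. 5/36, 4 w.p. 7/36, 5 w.p. 1/4, 6 w.p. 11/36
E[payout] = (1/36)·1 + (1/12)·2 + (5/36)·3 + (7/36)·4 + (1/4)·5 + (11/36)·6 = 161/36
Expected profit = 161/36 − 4 = 17/36 ≈ $0.47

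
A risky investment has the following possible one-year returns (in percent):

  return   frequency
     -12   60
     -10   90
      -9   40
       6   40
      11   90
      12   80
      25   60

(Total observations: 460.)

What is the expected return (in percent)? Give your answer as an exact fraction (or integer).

171/46

Total = 460, so P(return=-12) = 60/460, etc.
E[X] = (3/23)·(-12) + (9/46)·(-10) + (2/23)·(-9) + (2/23)·6 + (9/46)·11 + (4/23)·12 + (3/23)·25
     = 171/46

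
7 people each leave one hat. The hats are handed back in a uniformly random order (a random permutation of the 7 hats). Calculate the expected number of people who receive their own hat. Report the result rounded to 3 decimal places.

1.000

Let Xᵢ = 1 if person i gets their own hat. For each i, P(Xᵢ=1) = 1/7.
By linearity of expectation, E[X₁+…+X_7] = 7·(1/7) = 1.
≈ 1.000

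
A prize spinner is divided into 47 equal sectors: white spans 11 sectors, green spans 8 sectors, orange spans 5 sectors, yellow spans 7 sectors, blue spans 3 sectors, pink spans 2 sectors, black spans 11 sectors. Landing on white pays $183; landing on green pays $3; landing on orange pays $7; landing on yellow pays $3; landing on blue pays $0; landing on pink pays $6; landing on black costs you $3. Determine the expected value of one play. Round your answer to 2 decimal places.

$44.09

E[payout] = (11/47)·183 + (8/47)·3 + (5/47)·7 + (7/47)·3 + (3/47)·0 + (2/47)·6 + (11/47)·(-3) = 2072/47
≈ $44.09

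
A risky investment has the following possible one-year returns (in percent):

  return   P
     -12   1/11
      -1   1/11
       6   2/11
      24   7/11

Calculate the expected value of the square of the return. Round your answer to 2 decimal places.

E[X²] = (1/11)·144 + (1/11)·1 + (2/11)·36 + (7/11)·576
     = 4249/11 ≈ 386.27

386.27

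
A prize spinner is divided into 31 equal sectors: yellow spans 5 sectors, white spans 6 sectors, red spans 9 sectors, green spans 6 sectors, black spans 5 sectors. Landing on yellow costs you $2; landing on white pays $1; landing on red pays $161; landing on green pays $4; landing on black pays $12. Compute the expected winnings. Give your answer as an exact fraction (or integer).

E[payout] = (5/31)·(-2) + (6/31)·1 + (9/31)·161 + (6/31)·4 + (5/31)·12 = 1529/31

1529/31 dollars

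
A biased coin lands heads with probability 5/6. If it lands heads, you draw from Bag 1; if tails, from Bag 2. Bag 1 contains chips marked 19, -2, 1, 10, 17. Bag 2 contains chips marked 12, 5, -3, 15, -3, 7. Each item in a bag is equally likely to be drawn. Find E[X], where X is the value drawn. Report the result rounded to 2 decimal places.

8.42

E[X | Bag 1] = (19 − 2 + 1 + 10 + 17)/5 = 9
E[X | Bag 2] = (12 + 5 − 3 + 15 − 3 + 7)/6 = 11/2
E[X] = (5/6)·9 + (1/6)·11/2 = 101/12 ≈ 8.42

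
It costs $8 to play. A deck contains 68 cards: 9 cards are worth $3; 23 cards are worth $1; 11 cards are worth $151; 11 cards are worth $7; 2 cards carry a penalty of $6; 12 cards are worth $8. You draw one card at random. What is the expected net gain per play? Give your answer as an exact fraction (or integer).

332/17 dollars

E[payout] = (9/68)·3 + (23/68)·1 + (11/68)·151 + (11/68)·7 + (2/68)·(-6) + (12/68)·8 = 468/17
Expected profit = 468/17 − 8 = 332/17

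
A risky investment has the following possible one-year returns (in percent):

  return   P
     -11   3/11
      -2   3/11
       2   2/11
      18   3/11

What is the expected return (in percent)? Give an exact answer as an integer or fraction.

E[X] = (3/11)·(-11) + (3/11)·(-2) + (2/11)·2 + (3/11)·18
     = 19/11

19/11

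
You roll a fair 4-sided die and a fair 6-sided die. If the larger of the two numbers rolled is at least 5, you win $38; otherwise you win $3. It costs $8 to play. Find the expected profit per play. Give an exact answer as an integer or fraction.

E[payout] = (2/3)·3 + (1/3)·38 = 44/3
Expected profit = 44/3 − 8 = 20/3

20/3 dollars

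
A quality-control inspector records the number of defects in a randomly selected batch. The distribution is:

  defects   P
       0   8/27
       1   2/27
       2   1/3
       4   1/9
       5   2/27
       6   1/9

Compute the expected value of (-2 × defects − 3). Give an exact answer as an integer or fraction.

E[-2x-3] = (8/27)·(-3) + (2/27)·(-5) + (1/3)·(-7) + (1/9)·(-11) + (2/27)·(-13) + (1/9)·(-15)
     = -67/9

-67/9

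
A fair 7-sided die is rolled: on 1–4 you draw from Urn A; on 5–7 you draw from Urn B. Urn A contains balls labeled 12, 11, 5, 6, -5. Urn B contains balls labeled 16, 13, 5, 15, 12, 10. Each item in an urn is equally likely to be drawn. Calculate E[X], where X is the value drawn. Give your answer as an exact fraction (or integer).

E[X | Urn A] = (12 + 11 + 5 + 6 − 5)/5 = 29/5
E[X | Urn B] = (16 + 13 + 5 + 15 + 12 + 10)/6 = 71/6
E[X] = (4/7)·29/5 + (3/7)·71/6 = 587/70

587/70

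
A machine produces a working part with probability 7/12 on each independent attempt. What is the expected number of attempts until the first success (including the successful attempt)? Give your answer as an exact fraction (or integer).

For a geometric distribution, E[trials] = 1/p = 1/(7/12) = 12/7.

12/7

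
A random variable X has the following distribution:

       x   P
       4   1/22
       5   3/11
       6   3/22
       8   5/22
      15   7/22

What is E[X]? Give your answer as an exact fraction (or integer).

197/22

E[X] = (1/22)·4 + (3/11)·5 + (3/22)·6 + (5/22)·8 + (7/22)·15
     = 197/22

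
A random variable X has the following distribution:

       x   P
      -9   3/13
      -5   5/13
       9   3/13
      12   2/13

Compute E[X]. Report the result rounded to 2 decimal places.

E[X] = (3/13)·(-9) + (5/13)·(-5) + (3/13)·9 + (2/13)·12
     = -1/13 ≈ -0.08

-0.08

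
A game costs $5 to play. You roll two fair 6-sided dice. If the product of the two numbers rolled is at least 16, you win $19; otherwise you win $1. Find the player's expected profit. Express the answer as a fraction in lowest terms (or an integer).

E[payout] = (25/36)·1 + (11/36)·19 = 13/2
Expected profit = 13/2 − 5 = 3/2

3/2 dollars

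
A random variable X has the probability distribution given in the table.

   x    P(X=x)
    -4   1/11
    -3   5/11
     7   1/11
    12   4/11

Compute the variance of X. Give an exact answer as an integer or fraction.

E[X] = (1/11)·(-4) + (5/11)·(-3) + (1/11)·7 + (4/11)·12 = 36/11
E[X²] = (1/11)·16 + (5/11)·9 + (1/11)·49 + (4/11)·144 = 686/11
Var(X) = 686/11 − (36/11)² = 6250/121

6250/121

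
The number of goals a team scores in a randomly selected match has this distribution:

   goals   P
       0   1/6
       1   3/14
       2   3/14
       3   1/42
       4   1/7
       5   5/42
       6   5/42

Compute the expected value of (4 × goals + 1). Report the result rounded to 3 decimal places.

E[4x+1] = (1/6)·1 + (3/14)·5 + (3/14)·9 + (1/42)·13 + (1/7)·17 + (5/42)·21 + (5/42)·25
     = 239/21 ≈ 11.381

11.381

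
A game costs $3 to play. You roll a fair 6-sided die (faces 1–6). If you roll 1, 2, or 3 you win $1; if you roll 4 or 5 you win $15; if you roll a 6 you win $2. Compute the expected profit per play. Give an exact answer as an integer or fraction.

17/6 dollars

E[payout] = (1/2)·1 + (1/6)·2 + (1/3)·15 = 35/6
Expected profit = 35/6 − 3 = 17/6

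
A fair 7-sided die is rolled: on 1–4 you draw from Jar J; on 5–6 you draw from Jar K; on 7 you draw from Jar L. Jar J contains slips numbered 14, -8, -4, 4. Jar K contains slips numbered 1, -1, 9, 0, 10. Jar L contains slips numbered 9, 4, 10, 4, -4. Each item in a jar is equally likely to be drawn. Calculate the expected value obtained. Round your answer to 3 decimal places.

2.600

E[X | Jar J] = (14 − 8 − 4 + 4)/4 = 3/2
E[X | Jar K] = (1 − 1 + 9 + 0 + 10)/5 = 19/5
E[X | Jar L] = (9 + 4 + 10 + 4 − 4)/5 = 23/5
E[X] = (4/7)·3/2 + (2/7)·19/5 + (1/7)·23/5 = 13/5 ≈ 2.600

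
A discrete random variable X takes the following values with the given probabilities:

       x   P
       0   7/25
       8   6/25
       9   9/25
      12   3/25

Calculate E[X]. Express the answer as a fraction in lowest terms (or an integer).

E[X] = (7/25)·0 + (6/25)·8 + (9/25)·9 + (3/25)·12
     = 33/5

33/5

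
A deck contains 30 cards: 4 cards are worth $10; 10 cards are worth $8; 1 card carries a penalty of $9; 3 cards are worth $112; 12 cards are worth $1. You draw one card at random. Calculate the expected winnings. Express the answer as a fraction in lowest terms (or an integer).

E[payout] = (4/30)·10 + (10/30)·8 + (1/30)·(-9) + (3/30)·112 + (12/30)·1 = 153/10

153/10 dollars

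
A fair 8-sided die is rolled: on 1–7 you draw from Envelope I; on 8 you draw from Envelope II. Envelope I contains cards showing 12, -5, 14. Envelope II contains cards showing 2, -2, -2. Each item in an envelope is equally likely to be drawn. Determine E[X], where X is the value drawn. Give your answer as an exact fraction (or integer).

145/24

E[X | Envelope I] = (12 − 5 + 14)/3 = 7
E[X | Envelope II] = (2 − 2 − 2)/3 = -2/3
E[X] = (7/8)·7 + (1/8)·(-2/3) = 145/24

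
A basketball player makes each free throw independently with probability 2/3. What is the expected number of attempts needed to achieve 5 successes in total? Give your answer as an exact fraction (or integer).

15/2

By linearity (sum of 5 independent geometric waits), E[trials] = 5/p = 5/(2/3) = 15/2.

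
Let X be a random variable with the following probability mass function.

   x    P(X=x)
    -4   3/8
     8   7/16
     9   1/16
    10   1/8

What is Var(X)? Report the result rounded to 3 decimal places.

E[X] = (3/8)·(-4) + (7/16)·8 + (1/16)·9 + (1/8)·10 = 61/16
E[X²] = (3/8)·16 + (7/16)·64 + (1/16)·81 + (1/8)·100 = 825/16
Var(X) = 825/16 − (61/16)² = 9479/256 ≈ 37.027

37.027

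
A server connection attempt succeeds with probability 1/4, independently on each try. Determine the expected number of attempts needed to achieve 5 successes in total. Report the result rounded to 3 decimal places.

By linearity (sum of 5 independent geometric waits), E[trials] = 5/p = 5/(1/4) = 20.
≈ 20.000

20.000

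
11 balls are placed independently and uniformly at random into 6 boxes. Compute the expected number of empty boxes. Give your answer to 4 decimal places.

0.8075

Let Xⱼ=1 if box j is empty. P(Xⱼ=1) = ((6-1)/6)^11 = 48828125/362797056.
By linearity, E[#empty] = 6·48828125/362797056 = 48828125/60466176.
≈ 0.8075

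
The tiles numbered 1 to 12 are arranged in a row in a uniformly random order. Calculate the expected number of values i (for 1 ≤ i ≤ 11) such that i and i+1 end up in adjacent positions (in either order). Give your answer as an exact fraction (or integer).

For each i ∈ {1,…,11}, let Xᵢ = 1 if i and i+1 are adjacent. P(Xᵢ=1) = 2·(12−1)!/12! = 2/12.
By linearity, E[ΣXᵢ] = (11)·(2/12) = 11/6.

11/6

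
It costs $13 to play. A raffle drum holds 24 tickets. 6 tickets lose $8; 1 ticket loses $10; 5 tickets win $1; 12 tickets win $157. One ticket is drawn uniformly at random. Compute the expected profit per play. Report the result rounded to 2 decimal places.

E[payout] = (6/24)·(-8) + (1/24)·(-10) + (5/24)·1 + (12/24)·157 = 1831/24
Expected profit = 1831/24 − 13 = 1519/24 ≈ $63.29

$63.29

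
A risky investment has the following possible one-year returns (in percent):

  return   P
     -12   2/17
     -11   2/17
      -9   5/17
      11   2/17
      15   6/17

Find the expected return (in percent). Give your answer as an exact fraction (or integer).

E[X] = (2/17)·(-12) + (2/17)·(-11) + (5/17)·(-9) + (2/17)·11 + (6/17)·15
     = 21/17

21/17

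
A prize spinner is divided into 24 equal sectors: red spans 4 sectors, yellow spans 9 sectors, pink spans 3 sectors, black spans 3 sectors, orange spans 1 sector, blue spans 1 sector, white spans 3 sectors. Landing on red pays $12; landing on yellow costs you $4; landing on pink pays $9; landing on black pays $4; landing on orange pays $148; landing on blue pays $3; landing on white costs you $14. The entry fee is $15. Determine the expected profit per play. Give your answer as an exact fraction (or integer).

E[payout] = (4/24)·12 + (9/24)·(-4) + (3/24)·9 + (3/24)·4 + (1/24)·148 + (1/24)·3 + (3/24)·(-14) = 20/3
Expected profit = 20/3 − 15 = -25/3

-25/3 dollars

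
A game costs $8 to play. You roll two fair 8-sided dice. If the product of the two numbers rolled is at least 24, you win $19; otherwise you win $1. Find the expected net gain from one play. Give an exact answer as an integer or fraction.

-1/4 dollars

E[payout] = (5/8)·1 + (3/8)·19 = 31/4
Expected profit = 31/4 − 8 = -1/4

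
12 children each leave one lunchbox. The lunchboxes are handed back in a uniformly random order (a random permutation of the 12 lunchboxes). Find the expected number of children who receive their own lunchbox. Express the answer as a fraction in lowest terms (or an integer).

1

Let Xᵢ = 1 if person i gets their own lunchbox. For each i, P(Xᵢ=1) = 1/12.
By linearity of expectation, E[X₁+…+X_12] = 12·(1/12) = 1.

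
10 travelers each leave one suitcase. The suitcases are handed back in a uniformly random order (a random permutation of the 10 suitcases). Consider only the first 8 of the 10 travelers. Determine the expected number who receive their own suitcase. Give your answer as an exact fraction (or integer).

4/5

Let Xᵢ = 1 if person i gets their own suitcase. For each i, P(Xᵢ=1) = 1/10.
By linearity of expectation, E[X₁+…+X_8] = 8·(1/10) = 4/5.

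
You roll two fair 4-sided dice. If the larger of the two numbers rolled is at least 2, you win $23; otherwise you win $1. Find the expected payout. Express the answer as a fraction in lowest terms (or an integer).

E[payout] = (1/16)·1 + (15/16)·23 = 173/8

173/8 dollars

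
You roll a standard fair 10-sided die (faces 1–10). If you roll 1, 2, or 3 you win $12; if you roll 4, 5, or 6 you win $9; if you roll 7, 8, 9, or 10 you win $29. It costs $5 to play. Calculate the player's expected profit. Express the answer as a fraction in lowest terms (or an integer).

129/10 dollars

E[payout] = (3/10)·9 + (3/10)·12 + (2/5)·29 = 179/10
Expected profit = 179/10 − 5 = 129/10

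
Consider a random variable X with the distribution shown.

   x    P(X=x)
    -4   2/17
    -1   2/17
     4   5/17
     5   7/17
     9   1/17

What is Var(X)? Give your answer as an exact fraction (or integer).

3374/289

E[X] = (2/17)·(-4) + (2/17)·(-1) + (5/17)·4 + (7/17)·5 + (1/17)·9 = 54/17
E[X²] = (2/17)·16 + (2/17)·1 + (5/17)·16 + (7/17)·25 + (1/17)·81 = 370/17
Var(X) = 370/17 − (54/17)² = 3374/289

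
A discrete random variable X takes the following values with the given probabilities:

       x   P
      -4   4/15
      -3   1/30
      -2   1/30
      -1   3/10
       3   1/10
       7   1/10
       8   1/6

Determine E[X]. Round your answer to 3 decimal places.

E[X] = (4/15)·(-4) + (1/30)·(-3) + (1/30)·(-2) + (3/10)·(-1) + (1/10)·3 + (1/10)·7 + (1/6)·8
     = 4/5 ≈ 0.800

0.800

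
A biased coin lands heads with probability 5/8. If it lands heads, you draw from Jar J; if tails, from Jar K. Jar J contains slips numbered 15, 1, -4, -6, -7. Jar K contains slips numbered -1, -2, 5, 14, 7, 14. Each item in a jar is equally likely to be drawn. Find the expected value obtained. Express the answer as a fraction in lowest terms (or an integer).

E[X | Jar J] = (15 + 1 − 4 − 6 − 7)/5 = -1/5
E[X | Jar K] = (-1 − 2 + 5 + 14 + 7 + 14)/6 = 37/6
E[X] = (5/8)·(-1/5) + (3/8)·37/6 = 35/16

35/16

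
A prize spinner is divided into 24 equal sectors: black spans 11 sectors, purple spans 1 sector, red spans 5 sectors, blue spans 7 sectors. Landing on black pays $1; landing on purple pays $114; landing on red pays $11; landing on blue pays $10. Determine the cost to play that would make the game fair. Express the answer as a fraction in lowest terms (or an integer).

125/12 dollars

E[payout] = (11/24)·1 + (1/24)·114 + (5/24)·11 + (7/24)·10 = 125/12
Fair fee = E[payout] = 125/12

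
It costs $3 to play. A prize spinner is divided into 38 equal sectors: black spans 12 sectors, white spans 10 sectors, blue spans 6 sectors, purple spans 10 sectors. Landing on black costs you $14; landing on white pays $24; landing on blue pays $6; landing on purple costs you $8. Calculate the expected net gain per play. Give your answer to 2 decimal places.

E[payout] = (12/38)·(-14) + (10/38)·24 + (6/38)·6 + (10/38)·(-8) = 14/19
Expected profit = 14/19 − 3 = -43/19 ≈ -$2.26

-$2.26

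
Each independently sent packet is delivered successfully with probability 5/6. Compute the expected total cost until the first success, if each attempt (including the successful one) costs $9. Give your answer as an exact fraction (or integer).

54/5 dollars

E[#attempts] = 1/p = 6/5; E[cost] = 9·6/5 = 54/5.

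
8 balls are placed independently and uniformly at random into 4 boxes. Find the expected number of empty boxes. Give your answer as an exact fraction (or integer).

6561/16384

Let Xⱼ=1 if box j is empty. P(Xⱼ=1) = ((4-1)/4)^8 = 6561/65536.
By linearity, E[#empty] = 4·6561/65536 = 6561/16384.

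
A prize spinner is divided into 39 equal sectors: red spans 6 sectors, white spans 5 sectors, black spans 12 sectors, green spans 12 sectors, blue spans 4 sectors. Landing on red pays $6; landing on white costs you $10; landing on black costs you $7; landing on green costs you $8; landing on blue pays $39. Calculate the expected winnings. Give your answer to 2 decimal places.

-$0.97

E[payout] = (6/39)·6 + (5/39)·(-10) + (12/39)·(-7) + (12/39)·(-8) + (4/39)·39 = -38/39
≈ -$0.97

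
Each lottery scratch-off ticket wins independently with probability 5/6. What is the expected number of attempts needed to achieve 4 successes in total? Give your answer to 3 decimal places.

By linearity (sum of 4 independent geometric waits), E[trials] = 4/p = 4/(5/6) = 24/5.
≈ 4.800

4.800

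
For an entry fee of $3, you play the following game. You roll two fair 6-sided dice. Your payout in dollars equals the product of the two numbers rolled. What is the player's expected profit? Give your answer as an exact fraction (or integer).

Distribution of the product of the two numbers rolled: 1 w.p. 1/36, 2 w.p. 1/18, 3 w.p. 1/18, 4 w.p. 1/12, 5 w.p. 1/18, 6 w.p. 1/9, …
E[payout] = (1/36)·1 + (1/18)·2 + (1/18)·3 + (1/12)·4 + (1/18)·5 + (1/9)·6 + (1/18)·8 + (1/36)·9 + (1/18)·10 + (1/9)·12 + (1/18)·15 + (1/36)·16 + (1/18)·18 + (1/18)·20 + (1/18)·24 + (1/36)·25 + (1/18)·30 + (1/36)·36 = 49/4
Expected profit = 49/4 − 3 = 37/4

37/4 dollars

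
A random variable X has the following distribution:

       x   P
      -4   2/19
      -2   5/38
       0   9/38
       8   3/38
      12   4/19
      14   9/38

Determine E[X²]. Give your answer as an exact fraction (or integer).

84

E[X²] = (2/19)·16 + (5/38)·4 + (9/38)·0 + (3/38)·64 + (4/19)·144 + (9/38)·196
     = 84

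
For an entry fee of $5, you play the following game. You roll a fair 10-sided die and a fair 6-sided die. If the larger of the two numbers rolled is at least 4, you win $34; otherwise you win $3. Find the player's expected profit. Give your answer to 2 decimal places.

E[payout] = (3/20)·3 + (17/20)·34 = 587/20
Expected profit = 587/20 − 5 = 487/20 ≈ $24.35

$24.35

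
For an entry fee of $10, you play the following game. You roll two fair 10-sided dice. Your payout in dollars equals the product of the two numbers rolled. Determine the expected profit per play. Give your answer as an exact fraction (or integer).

81/4 dollars

Distribution of the product of the two numbers rolled: 1 w.p. 1/100, 2 w.p. 1/50, 3 w.p. 1/50, 4 w.p. 3/100, 5 w.p. 1/50, 6 w.p. 1/25, …
E[payout] = (1/100)·1 + (1/50)·2 + (1/50)·3 + (3/100)·4 + (1/50)·5 + (1/25)·6 + (1/50)·7 + (1/25)·8 + (3/100)·9 + (1/25)·10 + (1/25)·12 + (1/50)·14 + (1/50)·15 + (3/100)·16 + (1/25)·18 + (1/25)·20 + (1/50)·21 + (1/25)·24 + (1/100)·25 + (1/50)·27 + (1/50)·28 + (1/25)·30 + (1/50)·32 + (1/50)·35 + (3/100)·36 + (1/25)·40 + (1/50)·42 + (1/50)·45 + (1/50)·48 + (1/100)·49 + (1/50)·50 + (1/50)·54 + (1/50)·56 + (1/50)·60 + (1/50)·63 + (1/100)·64 + (1/50)·70 + (1/50)·72 + (1/50)·80 + (1/100)·81 + (1/50)·90 + (1/100)·100 = 121/4
Expected profit = 121/4 − 10 = 81/4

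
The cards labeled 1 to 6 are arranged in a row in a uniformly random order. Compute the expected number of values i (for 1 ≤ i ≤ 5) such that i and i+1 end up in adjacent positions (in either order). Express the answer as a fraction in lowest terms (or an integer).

For each i ∈ {1,…,5}, let Xᵢ = 1 if i and i+1 are adjacent. P(Xᵢ=1) = 2·(6−1)!/6! = 2/6.
By linearity, E[ΣXᵢ] = (5)·(2/6) = 5/3.

5/3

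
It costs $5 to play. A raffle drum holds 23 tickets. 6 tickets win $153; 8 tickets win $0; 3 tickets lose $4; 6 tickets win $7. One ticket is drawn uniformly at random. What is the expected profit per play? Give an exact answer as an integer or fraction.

833/23 dollars

E[payout] = (6/23)·153 + (8/23)·0 + (3/23)·(-4) + (6/23)·7 = 948/23
Expected profit = 948/23 − 5 = 833/23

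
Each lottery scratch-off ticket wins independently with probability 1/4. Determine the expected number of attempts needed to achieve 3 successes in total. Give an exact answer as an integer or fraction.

By linearity (sum of 3 independent geometric waits), E[trials] = 3/p = 3/(1/4) = 12.

12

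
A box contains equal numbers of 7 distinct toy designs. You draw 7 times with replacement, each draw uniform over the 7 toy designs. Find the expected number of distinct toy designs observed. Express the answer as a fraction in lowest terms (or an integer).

Let Xⱼ=1 if type j appears at least once. P(Xⱼ=1) = 1 − ((7−1)/7)^7 = 543607/823543.
E[#distinct] = 7·543607/823543 = 543607/117649.

543607/117649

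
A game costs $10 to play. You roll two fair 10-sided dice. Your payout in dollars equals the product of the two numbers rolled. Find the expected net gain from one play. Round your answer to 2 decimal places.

Distribution of the product of the two numbers rolled: 1 w.p. 1/100, 2 w.p. 1/50, 3 w.p. 1/50, 4 w.p. 3/100, 5 w.p. 1/50, 6 w.p. 1/25, …
E[payout] = (1/100)·1 + (1/50)·2 + (1/50)·3 + (3/100)·4 + (1/50)·5 + (1/25)·6 + (1/50)·7 + (1/25)·8 + (3/100)·9 + (1/25)·10 + (1/25)·12 + (1/50)·14 + (1/50)·15 + (3/100)·16 + (1/25)·18 + (1/25)·20 + (1/50)·21 + (1/25)·24 + (1/100)·25 + (1/50)·27 + (1/50)·28 + (1/25)·30 + (1/50)·32 + (1/50)·35 + (3/100)·36 + (1/25)·40 + (1/50)·42 + (1/50)·45 + (1/50)·48 + (1/100)·49 + (1/50)·50 + (1/50)·54 + (1/50)·56 + (1/50)·60 + (1/50)·63 + (1/100)·64 + (1/50)·70 + (1/50)·72 + (1/50)·80 + (1/100)·81 + (1/50)·90 + (1/100)·100 = 121/4
Expected profit = 121/4 − 10 = 81/4 ≈ $20.25

$20.25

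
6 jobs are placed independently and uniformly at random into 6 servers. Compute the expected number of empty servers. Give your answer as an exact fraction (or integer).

Let Xⱼ=1 if server j is empty. P(Xⱼ=1) = ((6-1)/6)^6 = 15625/46656.
By linearity, E[#empty] = 6·15625/46656 = 15625/7776.

15625/7776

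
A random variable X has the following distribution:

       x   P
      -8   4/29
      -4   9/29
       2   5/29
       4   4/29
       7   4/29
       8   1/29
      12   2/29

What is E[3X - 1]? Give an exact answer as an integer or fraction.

E[3x-1] = (4/29)·(-25) + (9/29)·(-13) + (5/29)·5 + (4/29)·11 + (4/29)·20 + (1/29)·23 + (2/29)·35
     = 25/29

25/29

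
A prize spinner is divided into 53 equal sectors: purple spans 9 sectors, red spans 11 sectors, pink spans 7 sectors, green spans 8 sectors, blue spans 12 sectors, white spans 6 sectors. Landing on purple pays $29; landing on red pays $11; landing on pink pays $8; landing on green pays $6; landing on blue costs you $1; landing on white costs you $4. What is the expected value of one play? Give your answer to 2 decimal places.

E[payout] = (9/53)·29 + (11/53)·11 + (7/53)·8 + (8/53)·6 + (12/53)·(-1) + (6/53)·(-4) = 450/53
≈ $8.49

$8.49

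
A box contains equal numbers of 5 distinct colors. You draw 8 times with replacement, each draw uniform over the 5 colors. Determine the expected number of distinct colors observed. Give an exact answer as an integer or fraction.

Let Xⱼ=1 if type j appears at least once. P(Xⱼ=1) = 1 − ((5−1)/5)^8 = 325089/390625.
E[#distinct] = 5·325089/390625 = 325089/78125.

325089/78125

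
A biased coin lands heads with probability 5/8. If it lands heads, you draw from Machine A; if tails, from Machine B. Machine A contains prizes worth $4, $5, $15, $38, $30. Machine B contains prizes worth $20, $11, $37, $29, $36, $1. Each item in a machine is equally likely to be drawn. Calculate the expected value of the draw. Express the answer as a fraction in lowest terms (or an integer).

159/8 dollars

E[X | Machine A] = (4 + 5 + 15 + 38 + 30)/5 = 92/5
E[X | Machine B] = (20 + 11 + 37 + 29 + 36 + 1)/6 = 67/3
E[X] = (5/8)·92/5 + (3/8)·67/3 = 159/8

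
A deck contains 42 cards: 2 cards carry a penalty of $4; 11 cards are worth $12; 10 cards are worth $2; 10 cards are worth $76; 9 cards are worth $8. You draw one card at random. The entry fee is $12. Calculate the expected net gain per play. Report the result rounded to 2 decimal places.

E[payout] = (2/42)·(-4) + (11/42)·12 + (10/42)·2 + (10/42)·76 + (9/42)·8 = 488/21
Expected profit = 488/21 − 12 = 236/21 ≈ $11.24

$11.24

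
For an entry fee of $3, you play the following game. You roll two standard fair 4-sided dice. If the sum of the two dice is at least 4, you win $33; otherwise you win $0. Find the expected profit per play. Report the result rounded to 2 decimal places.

E[payout] = (3/16)·0 + (13/16)·33 = 429/16
Expected profit = 429/16 − 3 = 381/16 ≈ $23.81

$23.81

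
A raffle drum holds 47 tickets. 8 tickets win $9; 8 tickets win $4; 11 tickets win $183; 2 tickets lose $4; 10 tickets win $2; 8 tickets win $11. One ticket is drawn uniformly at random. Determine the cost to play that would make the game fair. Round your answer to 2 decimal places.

$47.17

E[payout] = (8/47)·9 + (8/47)·4 + (11/47)·183 + (2/47)·(-4) + (10/47)·2 + (8/47)·11 = 2217/47
Fair fee = E[payout] = 2217/47 ≈ $47.17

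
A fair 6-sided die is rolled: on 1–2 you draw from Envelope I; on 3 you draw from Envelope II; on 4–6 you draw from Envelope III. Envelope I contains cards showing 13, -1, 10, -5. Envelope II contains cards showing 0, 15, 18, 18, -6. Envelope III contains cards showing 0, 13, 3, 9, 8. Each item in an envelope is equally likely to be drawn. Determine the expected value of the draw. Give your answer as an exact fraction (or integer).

373/60

E[X | Envelope I] = (13 − 1 + 10 − 5)/4 = 17/4
E[X | Envelope II] = (0 + 15 + 18 + 18 − 6)/5 = 9
E[X | Envelope III] = (0 + 13 + 3 + 9 + 8)/5 = 33/5
E[X] = (1/3)·17/4 + (1/6)·9 + (1/2)·33/5 = 373/60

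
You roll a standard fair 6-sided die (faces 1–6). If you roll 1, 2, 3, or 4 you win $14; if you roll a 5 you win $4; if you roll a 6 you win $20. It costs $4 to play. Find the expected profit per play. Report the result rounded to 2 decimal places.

E[payout] = (1/6)·4 + (2/3)·14 + (1/6)·20 = 40/3
Expected profit = 40/3 − 4 = 28/3 ≈ $9.33

$9.33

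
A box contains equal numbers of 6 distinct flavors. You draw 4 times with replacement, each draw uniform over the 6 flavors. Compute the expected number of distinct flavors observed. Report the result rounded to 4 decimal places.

3.1065

Let Xⱼ=1 if type j appears at least once. P(Xⱼ=1) = 1 − ((6−1)/6)^4 = 671/1296.
E[#distinct] = 6·671/1296 = 671/216.
≈ 3.1065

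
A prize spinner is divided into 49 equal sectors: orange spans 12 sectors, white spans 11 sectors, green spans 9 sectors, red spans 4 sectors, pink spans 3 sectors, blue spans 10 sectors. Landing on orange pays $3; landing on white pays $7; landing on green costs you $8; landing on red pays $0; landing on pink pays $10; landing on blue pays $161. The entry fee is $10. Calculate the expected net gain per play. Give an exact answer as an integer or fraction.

E[payout] = (12/49)·3 + (11/49)·7 + (9/49)·(-8) + (4/49)·0 + (3/49)·10 + (10/49)·161 = 1681/49
Expected profit = 1681/49 − 10 = 1191/49

1191/49 dollars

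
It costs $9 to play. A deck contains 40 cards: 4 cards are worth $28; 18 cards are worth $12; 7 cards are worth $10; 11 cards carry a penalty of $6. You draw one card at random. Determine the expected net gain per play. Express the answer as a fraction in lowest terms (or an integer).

-7/10 dollars

E[payout] = (4/40)·28 + (18/40)·12 + (7/40)·10 + (11/40)·(-6) = 83/10
Expected profit = 83/10 − 9 = -7/10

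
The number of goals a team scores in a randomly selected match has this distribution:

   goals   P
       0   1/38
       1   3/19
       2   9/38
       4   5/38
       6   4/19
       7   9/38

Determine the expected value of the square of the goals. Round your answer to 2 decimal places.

E[X²] = (1/38)·0 + (3/19)·1 + (9/38)·4 + (5/38)·16 + (4/19)·36 + (9/38)·49
     = 851/38 ≈ 22.39

22.39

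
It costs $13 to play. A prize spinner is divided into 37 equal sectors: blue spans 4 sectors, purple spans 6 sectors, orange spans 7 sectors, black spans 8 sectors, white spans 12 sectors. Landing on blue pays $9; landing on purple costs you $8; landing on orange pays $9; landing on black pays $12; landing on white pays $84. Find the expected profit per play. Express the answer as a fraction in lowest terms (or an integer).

E[payout] = (4/37)·9 + (6/37)·(-8) + (7/37)·9 + (8/37)·12 + (12/37)·84 = 1155/37
Expected profit = 1155/37 − 13 = 674/37

674/37 dollars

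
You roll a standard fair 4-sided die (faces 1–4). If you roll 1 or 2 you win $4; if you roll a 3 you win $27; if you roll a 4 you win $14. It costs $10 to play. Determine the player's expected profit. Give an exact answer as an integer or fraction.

9/4 dollars

E[payout] = (1/2)·4 + (1/4)·14 + (1/4)·27 = 49/4
Expected profit = 49/4 − 10 = 9/4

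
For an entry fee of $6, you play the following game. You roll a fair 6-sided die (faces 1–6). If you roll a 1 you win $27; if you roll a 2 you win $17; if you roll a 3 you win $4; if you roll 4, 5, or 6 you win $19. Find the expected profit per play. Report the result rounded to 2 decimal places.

$11.50

E[payout] = (1/6)·4 + (1/6)·17 + (1/2)·19 + (1/6)·27 = 35/2
Expected profit = 35/2 − 6 = 23/2 ≈ $11.50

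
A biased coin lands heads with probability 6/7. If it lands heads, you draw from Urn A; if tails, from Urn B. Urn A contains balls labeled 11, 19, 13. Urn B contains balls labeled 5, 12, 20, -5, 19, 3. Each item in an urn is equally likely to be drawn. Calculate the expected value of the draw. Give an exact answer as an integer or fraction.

95/7

E[X | Urn A] = (11 + 19 + 13)/3 = 43/3
E[X | Urn B] = (5 + 12 + 20 − 5 + 19 + 3)/6 = 9
E[X] = (6/7)·43/3 + (1/7)·9 = 95/7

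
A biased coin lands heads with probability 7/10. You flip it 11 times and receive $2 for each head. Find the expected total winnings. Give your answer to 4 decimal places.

E[#heads] = 11·7/10 = 77/10 (linearity over flips).
E[winnings] = 2·77/10 = 77/5.
≈ 15.4000

$15.4000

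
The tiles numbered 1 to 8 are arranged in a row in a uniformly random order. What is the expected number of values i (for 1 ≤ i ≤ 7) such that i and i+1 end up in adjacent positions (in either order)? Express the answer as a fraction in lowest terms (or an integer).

For each i ∈ {1,…,7}, let Xᵢ = 1 if i and i+1 are adjacent. P(Xᵢ=1) = 2·(8−1)!/8! = 2/8.
By linearity, E[ΣXᵢ] = (7)·(2/8) = 7/4.

7/4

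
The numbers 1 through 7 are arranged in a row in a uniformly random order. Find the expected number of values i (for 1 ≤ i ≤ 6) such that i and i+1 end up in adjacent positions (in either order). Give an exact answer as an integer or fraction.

For each i ∈ {1,…,6}, let Xᵢ = 1 if i and i+1 are adjacent. P(Xᵢ=1) = 2·(7−1)!/7! = 2/7.
By linearity, E[ΣXᵢ] = (6)·(2/7) = 12/7.

12/7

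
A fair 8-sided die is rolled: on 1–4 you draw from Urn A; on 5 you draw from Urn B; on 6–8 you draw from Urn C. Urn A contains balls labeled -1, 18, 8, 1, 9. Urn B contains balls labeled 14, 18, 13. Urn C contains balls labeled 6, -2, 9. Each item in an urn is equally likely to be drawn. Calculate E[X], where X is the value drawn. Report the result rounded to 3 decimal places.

7.000

E[X | Urn A] = (-1 + 18 + 8 + 1 + 9)/5 = 7
E[X | Urn B] = (14 + 18 + 13)/3 = 15
E[X | Urn C] = (6 − 2 + 9)/3 = 13/3
E[X] = (1/2)·7 + (1/8)·15 + (3/8)·13/3 = 7 ≈ 7.000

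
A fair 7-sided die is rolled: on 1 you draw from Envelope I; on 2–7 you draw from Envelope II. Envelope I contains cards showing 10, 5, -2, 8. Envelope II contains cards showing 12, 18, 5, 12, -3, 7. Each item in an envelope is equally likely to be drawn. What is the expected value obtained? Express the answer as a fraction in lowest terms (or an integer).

225/28

E[X | Envelope I] = (10 + 5 − 2 + 8)/4 = 21/4
E[X | Envelope II] = (12 + 18 + 5 + 12 − 3 + 7)/6 = 17/2
E[X] = (1/7)·21/4 + (6/7)·17/2 = 225/28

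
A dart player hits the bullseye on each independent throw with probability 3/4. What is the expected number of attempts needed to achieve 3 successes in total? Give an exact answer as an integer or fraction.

4

By linearity (sum of 3 independent geometric waits), E[trials] = 3/p = 3/(3/4) = 4.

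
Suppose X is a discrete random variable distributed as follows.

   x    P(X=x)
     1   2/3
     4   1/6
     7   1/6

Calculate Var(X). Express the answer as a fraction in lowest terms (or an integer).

21/4

E[X] = (2/3)·1 + (1/6)·4 + (1/6)·7 = 5/2
E[X²] = (2/3)·1 + (1/6)·16 + (1/6)·49 = 23/2
Var(X) = 23/2 − (5/2)² = 21/4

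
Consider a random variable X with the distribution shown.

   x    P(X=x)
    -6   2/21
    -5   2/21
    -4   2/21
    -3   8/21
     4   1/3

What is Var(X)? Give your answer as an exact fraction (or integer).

6422/441

E[X] = (2/21)·(-6) + (2/21)·(-5) + (2/21)·(-4) + (8/21)·(-3) + (1/3)·4 = -26/21
E[X²] = (2/21)·36 + (2/21)·25 + (2/21)·16 + (8/21)·9 + (1/3)·16 = 338/21
Var(X) = 338/21 − (-26/21)² = 6422/441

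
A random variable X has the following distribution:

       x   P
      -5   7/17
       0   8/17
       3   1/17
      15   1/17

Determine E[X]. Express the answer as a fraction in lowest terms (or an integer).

-1

E[X] = (7/17)·(-5) + (8/17)·0 + (1/17)·3 + (1/17)·15
     = -1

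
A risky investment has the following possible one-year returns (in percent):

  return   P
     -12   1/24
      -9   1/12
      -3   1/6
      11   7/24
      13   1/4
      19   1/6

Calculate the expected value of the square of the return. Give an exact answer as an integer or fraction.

3647/24

E[X²] = (1/24)·144 + (1/12)·81 + (1/6)·9 + (7/24)·121 + (1/4)·169 + (1/6)·361
     = 3647/24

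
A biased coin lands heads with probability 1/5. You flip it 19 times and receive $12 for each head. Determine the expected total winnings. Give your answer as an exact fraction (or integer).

E[#heads] = 19·1/5 = 19/5 (linearity over flips).
E[winnings] = 12·19/5 = 228/5.

228/5 dollars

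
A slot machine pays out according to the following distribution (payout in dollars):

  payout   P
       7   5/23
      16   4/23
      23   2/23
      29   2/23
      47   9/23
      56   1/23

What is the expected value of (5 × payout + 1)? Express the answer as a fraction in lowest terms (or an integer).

E[5x+1] = (5/23)·36 + (4/23)·81 + (2/23)·116 + (2/23)·146 + (9/23)·236 + (1/23)·281
     = 3433/23

3433/23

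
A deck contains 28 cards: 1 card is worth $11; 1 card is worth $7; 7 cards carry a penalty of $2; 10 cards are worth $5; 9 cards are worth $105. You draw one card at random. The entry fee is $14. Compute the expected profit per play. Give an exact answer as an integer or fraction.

607/28 dollars

E[payout] = (1/28)·11 + (1/28)·7 + (7/28)·(-2) + (10/28)·5 + (9/28)·105 = 999/28
Expected profit = 999/28 − 14 = 607/28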